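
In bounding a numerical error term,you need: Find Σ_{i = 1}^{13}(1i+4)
=1·Σ i+4·13=1·91+52=143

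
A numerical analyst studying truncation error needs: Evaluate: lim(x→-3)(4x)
Polynomial is continuous, so substitute x=-3:
4·(-3)=-12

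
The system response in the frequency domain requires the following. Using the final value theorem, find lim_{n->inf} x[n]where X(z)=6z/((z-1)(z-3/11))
Final value theorem: lim x[n]=lim_{z->1} (z-1)*X(z)
(z-1)*X(z)=6z/(z-3/11)
As z->1: 6/(1-3/11)=6/(8/11)=33/4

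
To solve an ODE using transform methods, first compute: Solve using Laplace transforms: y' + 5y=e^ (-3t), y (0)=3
Take L: sY - 3+5Y = 1/(s+3)
Y(s+5) = 1/(s+3)+3
Y = 1/((s+3)(s+5))+3/(s+5)
Partial fractions: 1/((s+3)(s+5)) = (1/2)/(s+3) - (1/2)/(s+5)
So Y = (1/2)/(s+3)+(5/2)/(s+5)
Inverse Laplace transform (L^(-1){1/(s+3)} = e^(-3t), L^(-1){1/(s+5)} = e^(-5t)):

Answer: y(t) = (1/2)·e^(-3t)+(5/2)·e^(-5t)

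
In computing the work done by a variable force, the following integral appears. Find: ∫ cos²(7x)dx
Using identity cos²(u) = (1+cos(2u))/2:
∫ (1+cos(14x))/2 dx = x/2+sin(14x)/28+C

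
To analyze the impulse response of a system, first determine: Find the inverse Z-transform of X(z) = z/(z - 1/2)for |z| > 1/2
Standard pair: z/(z-a) <-> a^n * u[n] for causal signals
With a = 1/2: x[n] = (1/2)^n * u[n]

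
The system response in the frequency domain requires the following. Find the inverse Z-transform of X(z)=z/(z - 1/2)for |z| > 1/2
Standard pair: z/(z-a) <-> a^n*u[n] for causal signals
With a=1/2: x[n]=(1/2)^n*u[n]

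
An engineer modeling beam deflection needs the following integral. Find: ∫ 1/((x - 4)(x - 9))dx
Partial fractions: 1/((x-4)(x-9)) = A/(x-4) + B/(x-9)
A = -1/5, B = 1/5
∫ [-1/5· 1/(x-4) + 1/5· 1/(x-9)] dx
= (1/5)[ln|x-9| - ln|x-4|] + C

Answer: (1/5)·ln|(x-9)/(x-4)| + C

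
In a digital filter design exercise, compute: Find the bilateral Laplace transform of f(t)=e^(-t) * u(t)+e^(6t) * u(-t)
For e^(-t) * u(t): L = 1/(s + 1), Re(s) > -1
For e^(6t) * u(-t): L = -1/(s-6), Re(s) < 6
Combined: F(s) = 1/(s + 1) - 1/(s-6), -1 < Re(s) < 6

Answer: 1/(s + 1) - 1/(s-6), ROC: -1 < Re(s) < 6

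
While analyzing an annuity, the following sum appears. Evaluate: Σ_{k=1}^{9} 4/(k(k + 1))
Partial fractions: 4/(k(k+1))=4/k - 4/(k+1)
Telescoping sum: 4(1-1/10)=4·9/10

Answer: 18/5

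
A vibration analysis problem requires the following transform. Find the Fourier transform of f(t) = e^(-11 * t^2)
The Fourier transform of a Gaussian e^(-a*t^2) is sqrt(pi/a)*e^(-omega^2/(4a)).
With a=11: F(omega)=sqrt(pi/11)*e^(-omega^2/44)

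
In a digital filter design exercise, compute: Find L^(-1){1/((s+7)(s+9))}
Partial fractions: 1/((s + 7)(s + 9))=A/(s + 7) + B/(s + 9)
Cover-up: A=1/(s + 9)|_{s=-7}=1/2; B=1/(s + 7)|_{s=-9}=-1/2
L^(-1)=(1/2)e^(-7t) - (1/2)e^(-9t)

Answer: (1/2)(e^(-7t) - e^(-9t))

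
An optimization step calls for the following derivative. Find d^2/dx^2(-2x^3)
Apply power rule 2 times:
d^1: -6x^2
d^2: -12x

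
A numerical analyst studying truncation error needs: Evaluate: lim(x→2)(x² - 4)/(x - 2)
Factor: (x² - 4)=(x-2)(x + 2)
Cancel (x-2): lim(x→2) (x + 2)=4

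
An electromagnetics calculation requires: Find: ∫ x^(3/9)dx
Power rule: ∫ x^(1/3) dx=x^(4/3)/(4/3) + C

Answer: (3/4)·x^(4/3) + C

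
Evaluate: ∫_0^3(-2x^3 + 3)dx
Step 1: Find antiderivative F(x)=(-1/2)x^4 + 3x
Step 2: F(3) - F(0)=-63/2 - (0)=-63/2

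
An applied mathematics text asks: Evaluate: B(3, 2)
B(x,y) = Γ(x)Γ(y)/Γ(x + y) = (x-1)!(y-1)!/(x + y-1)!
B(3,2) = 2!·1!/4! = 1/12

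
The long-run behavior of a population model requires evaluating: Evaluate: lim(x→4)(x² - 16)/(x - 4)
Factor: (x² - 16) = (x-4)(x + 4)
Cancel (x-4): lim(x→4) (x + 4) = 8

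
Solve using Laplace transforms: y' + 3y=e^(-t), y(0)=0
Take L: sY - 0 + 3Y = 1/(s + 1)
Y(s + 3) = 1/(s + 1) + 0
Y = 1/((s + 1)(s + 3)) + 0/(s + 3)
Partial fractions: 1/((s + 1)(s + 3)) = (1/2)/(s + 1) - (1/2)/(s + 3)
So Y = (1/2)/(s + 1) - (1/2)/(s + 3)
Inverse Laplace transform (L^(-1){1/(s + 1)} = e^(-t), L^(-1){1/(s + 3)} = e^(-3t)):

Answer: y(t) = (1/2)·e^(-t) - (1/2)·e^(-3t)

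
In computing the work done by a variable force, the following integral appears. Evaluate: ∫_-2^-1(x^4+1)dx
Step 1: Find antiderivative F(x)=(1/5)x^5 + x
Step 2: F(-1) - F(-2)=-6/5 - (-42/5)=36/5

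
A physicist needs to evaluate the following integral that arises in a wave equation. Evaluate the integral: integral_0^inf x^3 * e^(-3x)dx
This is a Gamma integral. Substitute u = 3x (du = 3 dx):
integral_0^inf x^3 * e^(-3x) dx = (1/3^4) integral_0^inf u^3 * e^(-u) du
= Gamma(4)/3^4 = 3!/3^4 = 6/81

Answer: 2/27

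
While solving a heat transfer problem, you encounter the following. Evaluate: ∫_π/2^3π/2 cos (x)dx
Antiderivative: sin(x)
Evaluate at bounds: [sin(1·3π/2)/1] - [sin(1·π/2)/1]
= ((-1) - (1))/1 = -2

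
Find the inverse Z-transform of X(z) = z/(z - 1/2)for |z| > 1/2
Standard pair: z/(z-a) <-> a^n*u[n] for causal signals
With a = 1/2: x[n] = (1/2)^n*u[n]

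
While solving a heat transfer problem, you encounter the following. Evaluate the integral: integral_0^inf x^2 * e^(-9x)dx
This is a Gamma integral. Substitute u=9x (du=9 dx):
integral_0^inf x^2 * e^(-9x) dx=(1/9^3) integral_0^inf u^2 * e^(-u) du
=Gamma(3)/9^3=2!/9^3=2/729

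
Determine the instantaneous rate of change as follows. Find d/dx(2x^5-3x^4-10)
Power rule: d/dx(ax^n) = n·a·x^(n-1)
Term by term: 10·x^4 - 12·x^3

Answer: 10x^4 - 12x^3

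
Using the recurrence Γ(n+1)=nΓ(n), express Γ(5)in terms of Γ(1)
Γ(5)=4Γ(4)=4·3Γ(3)=...=4!·Γ(1)=24·Γ(1)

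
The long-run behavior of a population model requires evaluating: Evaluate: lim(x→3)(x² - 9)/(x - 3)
Factor: (x² - 9)=(x-3)(x+3)
Cancel (x-3): lim(x→3) (x+3)=6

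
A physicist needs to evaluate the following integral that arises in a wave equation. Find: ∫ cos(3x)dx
Using substitution u = 3x: ∫ cos(u) du/3 = sin(u)/3 + C

Answer: (1/3)sin(3x) + C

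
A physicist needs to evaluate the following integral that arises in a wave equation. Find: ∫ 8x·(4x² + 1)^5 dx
Let u = 4x²+1, du = 8x dx
∫ u^5 du = u^6/6+C

Answer: (4x²+1)^6/6+C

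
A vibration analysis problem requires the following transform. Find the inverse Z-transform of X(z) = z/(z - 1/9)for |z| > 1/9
Standard pair: z/(z-a) <-> a^n*u[n] for causal signals
With a = 1/9: x[n] = (1/9)^n*u[n]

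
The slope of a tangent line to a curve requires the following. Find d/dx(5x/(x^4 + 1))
Quotient rule: (f/g)'=(f'g - fg')/g²
f=5x, f'=5
g=x^4 + 1, g'=4x^3

Answer: (5·(x^4 + 1) - 20x^4)/(x^4 + 1)²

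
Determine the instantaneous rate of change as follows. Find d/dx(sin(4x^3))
Chain rule: d/dx[sin(u)] = cos(u)·u' where u = 4x^3
u' = 12x^2

Answer: 12x^2·cos(4x^3)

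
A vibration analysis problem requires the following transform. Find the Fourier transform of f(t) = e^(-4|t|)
Using the standard pair: F{e^(-a|t|)} = 2a/(a^2 + omega^2)
With a = 4: F(omega) = 8/(16 + omega^2)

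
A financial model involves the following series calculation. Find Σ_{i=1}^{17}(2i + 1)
=2·Σ i + 1·17=2·153 + 17=323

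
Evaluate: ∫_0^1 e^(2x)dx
Antiderivative: (1/2)e^(2x)
Evaluate: (1/2)(e^2-1)

Answer: (e^2-1)/2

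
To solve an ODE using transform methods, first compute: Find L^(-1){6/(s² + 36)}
L^(-1){w/(s²+w²)} = sin(wt)
Here w = 6

Answer: sin(6t)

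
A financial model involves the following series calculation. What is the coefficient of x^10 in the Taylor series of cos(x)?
cos(x) = Σ (-1)^k x^(2k)/(2k)!
For x^10: (-1)^5/10! = -1/3628800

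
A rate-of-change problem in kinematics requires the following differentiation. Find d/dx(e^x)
Chain rule: d/dx[e^u] = e^u · u' where u = x
u' = 1

Answer: 1·e^x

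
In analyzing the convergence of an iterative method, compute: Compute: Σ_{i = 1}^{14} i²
Using formula: Σ i^2 = n(n + 1)(2n + 1)/6 = 14·15·29/6 = 1015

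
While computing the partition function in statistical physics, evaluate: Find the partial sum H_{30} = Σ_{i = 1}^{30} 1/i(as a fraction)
H_30 = 1+1/2+1/3+...+1/30
= 9304682830147/2329089562800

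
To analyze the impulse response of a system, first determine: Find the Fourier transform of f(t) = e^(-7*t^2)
The Fourier transform of a Gaussian e^(-a * t^2) is sqrt(pi/a) * e^(-omega^2/(4a)).
With a=7: F(omega)=sqrt(pi/7) * e^(-omega^2/28)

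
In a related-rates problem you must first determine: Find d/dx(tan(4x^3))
Chain rule: d/dx[tan(u)] = sec²(u)·u' where u = 4x^3
u' = 12x^2

Answer: 12x^2·sec²(4x^3)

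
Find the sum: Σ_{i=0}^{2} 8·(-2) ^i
Geometric series: S=a(1 - r^n)/(1 - r)
a=8, r=-2, n=3
S=8(1+8)/3=24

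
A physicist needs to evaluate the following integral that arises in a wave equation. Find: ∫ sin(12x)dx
Using substitution u=12x: ∫ sin(u) du/12=-cos(u)/12+C

Answer: (-1/12)cos(12x)+C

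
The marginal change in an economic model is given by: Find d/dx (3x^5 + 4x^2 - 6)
Power rule: d/dx(ax^n)=n·a·x^(n-1)
Term by term: 15·x^4 + 8·x

Answer: 15x^4 + 8x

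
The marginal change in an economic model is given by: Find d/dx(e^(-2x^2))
Chain rule: d/dx[e^u]=e^u · u' where u=-2x^2
u'=-4x

Answer: -4x·e^(-2x^2)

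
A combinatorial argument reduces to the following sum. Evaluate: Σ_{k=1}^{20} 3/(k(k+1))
Partial fractions: 3/(k(k + 1)) = 3/k - 3/(k + 1)
Telescoping sum: 3(1 - 1/21) = 3·20/21

Answer: 20/7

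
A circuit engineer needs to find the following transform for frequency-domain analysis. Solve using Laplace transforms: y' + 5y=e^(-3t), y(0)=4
Take L: sY - 4 + 5Y=1/(s + 3)
Y(s + 5)=1/(s + 3) + 4
Y=1/((s + 3)(s + 5)) + 4/(s + 5)
Partial fractions: 1/((s + 3)(s + 5))=(1/2)/(s + 3) - (1/2)/(s + 5)
So Y=(1/2)/(s + 3) + (7/2)/(s + 5)
Inverse Laplace transform (L^(-1){1/(s + 3)}=e^(-3t), L^(-1){1/(s + 5)}=e^(-5t)):

Answer: y(t)=(1/2)·e^(-3t) + (7/2)·e^(-5t)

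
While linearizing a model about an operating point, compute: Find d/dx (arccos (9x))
d/dx[arccos(u)] = -u'/√(1-u²), u = 9x, u' = 9

Answer: -9/√(1 - 81x²)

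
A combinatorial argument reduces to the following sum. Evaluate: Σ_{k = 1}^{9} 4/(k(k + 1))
Partial fractions: 4/(k(k + 1))=4/k - 4/(k + 1)
Telescoping sum: 4(1 - 1/10)=4·9/10

Answer: 18/5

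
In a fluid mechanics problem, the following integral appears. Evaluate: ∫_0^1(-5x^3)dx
Step 1: Find antiderivative F(x) = (-5/4)x^4
Step 2: F(1) - F(0) = -5/4 - (0) = -5/4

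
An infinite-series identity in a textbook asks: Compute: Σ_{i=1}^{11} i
Using formula: Σ i^1=n(n+1)/2=11·12/2=66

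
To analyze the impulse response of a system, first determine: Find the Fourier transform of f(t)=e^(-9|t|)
Using the standard pair: F{e^(-a|t|)} = 2a/(a^2 + omega^2)
With a = 9: F(omega) = 18/(81 + omega^2)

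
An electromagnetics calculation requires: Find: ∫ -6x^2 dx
Using power rule: ∫ -6x^2 dx = -6/3 x^3 + C = -2x^3 + C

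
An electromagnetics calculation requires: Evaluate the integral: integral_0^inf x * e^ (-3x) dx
This is a Gamma integral. Substitute u = 3x (du = 3 dx):
integral_0^inf x*e^(-3x) dx = (1/3^2) integral_0^inf u^1*e^(-u) du
= Gamma(2)/3^2 = 1!/3^2 = 1/9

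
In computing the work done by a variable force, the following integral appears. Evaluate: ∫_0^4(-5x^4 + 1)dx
Step 1: Find antiderivative F(x) = -x^5+x
Step 2: F(4) - F(0) = -1020 - (0) = -1020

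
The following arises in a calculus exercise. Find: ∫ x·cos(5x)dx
By parts: u = x, dv = cos(5x) dx
du = dx, v = sin(5x)/5
= x·sin(5x)/5+cos(5x)/5²+C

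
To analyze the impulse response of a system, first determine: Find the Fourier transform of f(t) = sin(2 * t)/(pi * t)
sin(W*t)/(pi*t) = (W/pi)*sinc(W*t/pi) is the impulse response of the ideal low-pass filter with cutoff W (here W = 2).
Its Fourier transform is a rectangular function:
F(omega) = 1 for |omega| < 2, 0 otherwise

Answer: rect(omega/4) [i.e., 1 for |omega| < 2, 0 otherwise]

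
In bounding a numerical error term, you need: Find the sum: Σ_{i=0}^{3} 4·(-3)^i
Geometric series: S=a(1 - r^n)/(1 - r)
a=4, r=-3, n=4
S=4(1-81)/4=-80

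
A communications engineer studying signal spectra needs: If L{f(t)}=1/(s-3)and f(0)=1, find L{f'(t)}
L{f'(t)} = s·F(s) - f(0) = s/(s-3)-1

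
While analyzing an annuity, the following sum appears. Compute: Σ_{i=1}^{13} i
Using formula: Σ i^1 = n(n + 1)/2 = 13·14/2 = 91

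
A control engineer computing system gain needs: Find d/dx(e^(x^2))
Chain rule: d/dx[e^u] = e^u · u' where u = x^2
u' = 2x

Answer: 2x·e^(x^2)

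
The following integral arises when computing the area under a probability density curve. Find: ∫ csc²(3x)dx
Since d/dx[-cot(3x)] = 3csc²(3x), integral = -cot(3x)/3+C

Answer: (-1/3)cot(3x)+C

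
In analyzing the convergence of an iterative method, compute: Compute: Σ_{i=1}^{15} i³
Using formula: Σ i^3 = [n(n + 1)/2]² = [15·16/2]² = 14400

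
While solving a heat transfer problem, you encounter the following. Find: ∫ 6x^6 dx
Using power rule: ∫ 6x^6 dx=6/7 x^7 + C=(6/7)x^7 + C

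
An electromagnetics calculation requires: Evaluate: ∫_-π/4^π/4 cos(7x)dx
Antiderivative: sin(7x)/7
Evaluate at bounds: [sin(7·π/4)/7] - [sin(7·-π/4)/7]
=((-√2/2) - (√2/2))/7=-√2/7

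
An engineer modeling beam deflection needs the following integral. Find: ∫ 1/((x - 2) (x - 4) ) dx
Partial fractions: 1/((x-2)(x-4)) = A/(x-2) + B/(x-4)
A = -1/2, B = 1/2
∫ [-1/2· 1/(x-2) + 1/2· 1/(x-4)] dx
= (1/2)[ln|x-4| - ln|x-2|] + C

Answer: (1/2)·ln|(x-4)/(x-2)| + C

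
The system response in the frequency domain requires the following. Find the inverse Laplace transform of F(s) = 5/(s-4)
L^(-1){5/(s-a)}=c·e^(at)
Here a=4, c=5

Answer: 5e^(4t)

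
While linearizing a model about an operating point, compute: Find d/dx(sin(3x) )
Chain rule: d/dx[sin(u)] = cos(u)·u' where u = 3x
u' = 3

Answer: 3·cos(3x)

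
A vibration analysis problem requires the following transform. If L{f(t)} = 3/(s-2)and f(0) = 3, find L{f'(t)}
L{f'(t)}=s·F(s) - f(0)=3s/(s-2) - 3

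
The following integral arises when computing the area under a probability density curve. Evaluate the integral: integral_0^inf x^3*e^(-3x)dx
This is a Gamma integral. Substitute u = 3x (du = 3 dx):
integral_0^inf x^3 * e^(-3x) dx = (1/3^4) integral_0^inf u^3 * e^(-u) du
= Gamma(4)/3^4 = 3!/3^4 = 6/81

Answer: 2/27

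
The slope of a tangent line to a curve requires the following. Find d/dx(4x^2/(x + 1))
Quotient rule: (f/g)' = (f'g - fg')/g²
f = 4x^2, f' = 8x
g = x+1, g' = 1

Answer: (8x·(x+1)-4x^2)/(x+1)²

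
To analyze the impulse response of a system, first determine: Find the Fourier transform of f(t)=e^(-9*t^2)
The Fourier transform of a Gaussian e^(-a * t^2) is sqrt(pi/a) * e^(-omega^2/(4a)).
With a = 9: F(omega) = sqrt(pi)/3 * e^(-omega^2/36)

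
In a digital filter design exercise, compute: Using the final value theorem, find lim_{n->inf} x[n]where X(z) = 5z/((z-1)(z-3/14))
Final value theorem: lim x[n]=lim_{z->1} (z-1) * X(z)
(z-1) * X(z)=5z/(z-3/14)
As z->1: 5/(1-3/14)=5/(11/14)=70/11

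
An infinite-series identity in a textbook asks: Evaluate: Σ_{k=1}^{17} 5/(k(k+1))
Partial fractions: 5/(k(k + 1)) = 5/k - 5/(k + 1)
Telescoping sum: 5(1 - 1/18) = 5·17/18

Answer: 85/18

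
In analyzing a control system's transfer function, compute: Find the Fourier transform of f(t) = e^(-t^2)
The Fourier transform of a Gaussian e^(-t^2) is sqrt(pi) * e^(-omega^2/4).
With a=1: F(omega)=sqrt(pi) * e^(-omega^2/4)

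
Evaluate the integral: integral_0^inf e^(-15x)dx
integral_0^inf e^(-15x) dx = [-1/15*e^(-15x)]_0^inf
= 0 - (-1/15) = 1/15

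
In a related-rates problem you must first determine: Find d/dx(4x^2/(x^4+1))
Quotient rule: (f/g)'=(f'g - fg')/g²
f=4x^2, f'=8x
g=x^4 + 1, g'=4x^3

Answer: (8x·(x^4 + 1) - 16x^5)/(x^4 + 1)²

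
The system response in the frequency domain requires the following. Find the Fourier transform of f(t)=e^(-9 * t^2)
The Fourier transform of a Gaussian e^(-a * t^2) is sqrt(pi/a) * e^(-omega^2/(4a)).
With a = 9: F(omega) = sqrt(pi)/3 * e^(-omega^2/36)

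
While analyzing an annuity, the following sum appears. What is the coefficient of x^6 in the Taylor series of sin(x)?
sin(x) has only odd powers. Coefficient of x^6=0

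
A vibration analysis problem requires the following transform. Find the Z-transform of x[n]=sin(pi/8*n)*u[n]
Z{sin(w0 * n) * u[n]} = z * sin(w0)/(z^2 - 2z * cos(w0) + 1)
With w0 = pi/8: X(z) = z * sin(pi/8)/(z^2 - 2z * cos(pi/8) + 1)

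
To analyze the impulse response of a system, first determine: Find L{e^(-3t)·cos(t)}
First shifting: L{e^(at)f(t)} = F(s-a)
L{cos(t)} = s/(s²+1)
Shift: (s+3)/((s+3)²+1)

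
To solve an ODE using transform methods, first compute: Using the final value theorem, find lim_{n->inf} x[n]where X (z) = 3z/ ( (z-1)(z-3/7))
Final value theorem: lim x[n] = lim_{z->1} (z-1) * X(z)
(z-1) * X(z) = 3z/(z-3/7)
As z->1: 3/(1 - 3/7) = 3/(4/7) = 21/4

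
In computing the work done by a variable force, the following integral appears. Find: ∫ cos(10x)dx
Using substitution u=10x: ∫ cos(u) du/10=sin(u)/10+C

Answer: (1/10)sin(10x)+C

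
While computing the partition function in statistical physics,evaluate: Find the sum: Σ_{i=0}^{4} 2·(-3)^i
Geometric series: S = a(1 - r^n)/(1 - r)
a = 2, r = -3, n = 5
S = 2(1 + 243)/4 = 122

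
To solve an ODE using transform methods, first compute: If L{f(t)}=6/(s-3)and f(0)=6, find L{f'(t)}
L{f'(t)} = s·F(s) - f(0) = 6s/(s-3) - 6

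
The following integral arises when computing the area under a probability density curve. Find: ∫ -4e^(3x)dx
Since d/dx[e^(3x)] = 3e^(3x), we get -4/3 e^(3x)+C

Answer: (-4/3)e^(3x)+C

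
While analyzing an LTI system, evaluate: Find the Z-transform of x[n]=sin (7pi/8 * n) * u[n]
Z{sin(w0 * n) * u[n]} = z * sin(w0)/(z^2-2z * cos(w0)+1)
With w0 = 7pi/8: X(z) = z * sin(7pi/8)/(z^2-2z * cos(7pi/8)+1)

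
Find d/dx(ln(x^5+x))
Chain rule: d/dx[ln(u)] = u'/u where u = x^5 + x
u' = 5x^4 + 1

Answer: (5x^4 + 1)/(x^5 + x)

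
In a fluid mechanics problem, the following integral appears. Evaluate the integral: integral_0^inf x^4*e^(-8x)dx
This is a Gamma integral. Substitute u=8x (du=8 dx):
integral_0^inf x^4 * e^(-8x) dx=(1/8^5) integral_0^inf u^4 * e^(-u) du
=Gamma(5)/8^5=4!/8^5=24/32768

Answer: 3/4096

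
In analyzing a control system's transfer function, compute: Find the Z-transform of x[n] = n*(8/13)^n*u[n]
Using the property Z{n*a^n*u[n]}=az/(z-a)^2
With a=8/13: X(z)=(8/13)z/(z - 8/13)^2, |z| > 8/13

Answer: (8/13)z/(z - 8/13)^2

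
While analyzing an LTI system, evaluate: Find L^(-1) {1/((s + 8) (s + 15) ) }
Partial fractions: 1/((s+8)(s+15)) = A/(s+8)+B/(s+15)
Cover-up: A = 1/(s+15)|_{s = -8} = 1/7; B = 1/(s+8)|_{s = -15} = -1/7
L^(-1) = (1/7)e^(-8t) - (1/7)e^(-15t)

Answer: (1/7)(e^(-8t) - e^(-15t))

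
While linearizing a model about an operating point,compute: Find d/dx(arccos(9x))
d/dx[arccos(u)]=-u'/√(1-u²), u=9x, u'=9

Answer: -9/√(1 - 81x²)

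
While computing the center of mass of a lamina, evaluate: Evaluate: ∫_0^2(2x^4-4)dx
Step 1: Find antiderivative F(x) = (2/5)x^5 - 4x
Step 2: F(2) - F(0) = 24/5 - (0) = 24/5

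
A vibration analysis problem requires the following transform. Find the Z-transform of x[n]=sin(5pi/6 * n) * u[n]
Z{sin(w0 * n) * u[n]}=z * sin(w0)/(z^2 - 2z * cos(w0) + 1)
With w0=5pi/6: X(z)=z * sin(5pi/6)/(z^2 - 2z * cos(5pi/6) + 1)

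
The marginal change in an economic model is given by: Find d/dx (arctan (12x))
d/dx[arctan(u)]=u'/(1+u²), u=12x, u'=12

Answer: 12/(1+144x²)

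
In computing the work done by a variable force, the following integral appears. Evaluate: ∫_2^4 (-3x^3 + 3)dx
Step 1: Find antiderivative F(x)=(-3/4)x^4 + 3x
Step 2: F(4) - F(2)=-180 - (-6)=-174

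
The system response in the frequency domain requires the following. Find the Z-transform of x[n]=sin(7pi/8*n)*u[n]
Z{sin(w0*n)*u[n]} = z*sin(w0)/(z^2-2z*cos(w0)+1)
With w0 = 7pi/8: X(z) = z*sin(7pi/8)/(z^2-2z*cos(7pi/8)+1)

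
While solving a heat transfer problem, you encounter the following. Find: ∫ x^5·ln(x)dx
By parts: u = ln(x), dv = x^5 dx
du = 1/x dx, v = x^6/6
= x^6·ln(x)/6 - ∫ x^5/6 dx
= x^6·ln(x)/6 - x^6/36 + C

Answer: x^6(ln(x)/6 - 1/36) + C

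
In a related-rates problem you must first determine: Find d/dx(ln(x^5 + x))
Chain rule: d/dx[ln(u)] = u'/u where u = x^5 + x
u' = 5x^4 + 1

Answer: (5x^4 + 1)/(x^5 + x)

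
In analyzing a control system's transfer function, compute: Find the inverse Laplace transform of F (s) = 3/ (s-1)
L^(-1){3/(s-a)}=c·e^(at)
Here a=1, c=3

Answer: 3e^(t)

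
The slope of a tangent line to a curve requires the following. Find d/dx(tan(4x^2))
Chain rule: d/dx[tan(u)]=sec²(u)·u' where u=4x^2
u'=8x

Answer: 8x·sec²(4x^2)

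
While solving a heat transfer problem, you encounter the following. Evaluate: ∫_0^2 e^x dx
Antiderivative: e^x
Evaluate: (e^2 - 1)

Answer: e^2 - 1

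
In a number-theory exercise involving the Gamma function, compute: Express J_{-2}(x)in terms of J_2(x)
For integer n: J_{-n}(x) = (-1)^n J_n(x)
With n = 2: J_{-2}(x) = (-1)^2 J_2(x) = J_2(x)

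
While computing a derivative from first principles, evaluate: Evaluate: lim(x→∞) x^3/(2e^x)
Apply L'Hôpital 3 times (∞/∞ each time):
Eventually get 3!/(2e^x) → 0

Answer: 0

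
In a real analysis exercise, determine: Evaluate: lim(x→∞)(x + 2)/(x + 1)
Divide numerator and denominator by x:
lim (1 + 2/x)/(1 + 1/x) = 1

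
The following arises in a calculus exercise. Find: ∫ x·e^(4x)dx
Integration by parts: u = x, dv = e^(4x) dx
du = dx, v = e^(4x)/4
= x·e^(4x)/4 - ∫ e^(4x)/4 dx
= x·e^(4x)/4 - e^(4x)/16 + C

Answer: e^(4x)(x/4 - 1/16) + C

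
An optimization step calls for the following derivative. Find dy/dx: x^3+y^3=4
Differentiate: 3x^2+3y^2·(dy/dx) = 0
dy/dx = -3x^2/(3y^2)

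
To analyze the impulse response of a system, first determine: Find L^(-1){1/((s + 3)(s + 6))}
Partial fractions: 1/((s+3)(s+6))=A/(s+3)+B/(s+6)
Cover-up: A=1/(s+6)|_{s=-3}=1/3; B=1/(s+3)|_{s=-6}=-1/3
L^(-1)=(1/3)e^(-3t) - (1/3)e^(-6t)

Answer: (1/3)(e^(-3t) - e^(-6t))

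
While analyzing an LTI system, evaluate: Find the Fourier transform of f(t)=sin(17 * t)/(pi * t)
sin(W*t)/(pi*t)=(W/pi)*sinc(W*t/pi) is the impulse response of the ideal low-pass filter with cutoff W (here W=17).
Its Fourier transform is a rectangular function:
F(omega)=1 for |omega| < 17, 0 otherwise

Answer: rect(omega/34) [i.e., 1 for |omega| < 17, 0 otherwise]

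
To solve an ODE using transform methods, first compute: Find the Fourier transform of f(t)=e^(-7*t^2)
The Fourier transform of a Gaussian e^(-a * t^2) is sqrt(pi/a) * e^(-omega^2/(4a)).
With a = 7: F(omega) = sqrt(pi/7) * e^(-omega^2/28)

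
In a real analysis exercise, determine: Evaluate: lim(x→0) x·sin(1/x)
Squeeze theorem: -|x| ≤ x·sin(1/x) ≤ |x|
Since x → 0 as x → 0, by squeeze theorem the limit is 0

Answer: 0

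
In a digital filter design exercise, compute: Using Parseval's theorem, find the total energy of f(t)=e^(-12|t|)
Parseval's theorem: E = integral |f(t)|^2 dt = (1/2pi) integral |F(omega)|^2 domega
E = integral_{-inf}^{inf} e^(-24|t|) dt = 2 * integral_0^inf e^(-24t) dt = 2/(2 * 12) = 1/12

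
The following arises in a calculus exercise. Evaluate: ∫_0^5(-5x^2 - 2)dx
Step 1: Find antiderivative F(x)=(-5/3)x^3-2x
Step 2: F(5) - F(0)=-655/3 - (0)=-655/3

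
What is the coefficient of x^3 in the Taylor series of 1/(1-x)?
1/(1-x) = Σ x^n for |x|<1
All coefficients are 1

Answer: 1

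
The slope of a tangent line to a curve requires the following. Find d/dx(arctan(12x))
d/dx[arctan(u)] = u'/(1 + u²), u = 12x, u' = 12

Answer: 12/(1 + 144x²)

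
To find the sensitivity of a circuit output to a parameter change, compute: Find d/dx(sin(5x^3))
Chain rule: d/dx[sin(u)] = cos(u)·u' where u = 5x^3
u' = 15x^2

Answer: 15x^2·cos(5x^3)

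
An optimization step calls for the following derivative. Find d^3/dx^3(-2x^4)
Apply power rule 3 times:
d^1: -8x^3
d^2: -24x^2
d^3: -48x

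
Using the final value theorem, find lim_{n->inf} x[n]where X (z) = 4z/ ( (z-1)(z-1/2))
Final value theorem: lim x[n]=lim_{z->1} (z-1)*X(z)
(z-1)*X(z)=4z/(z-1/2)
As z->1: 4/(1-1/2)=4/(1/2)=8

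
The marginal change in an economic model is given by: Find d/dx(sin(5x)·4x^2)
Product rule: (fg)'=f'g + fg'
f=sin(5x), f'=5·cos(5x)
g=4x^2, g'=8x

Answer: 20·cos(5x)·x^2 + 8·sin(5x)·x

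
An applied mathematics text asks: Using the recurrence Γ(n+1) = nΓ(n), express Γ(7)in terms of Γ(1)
Γ(7) = 6Γ(6) = 6·5Γ(5) = ... = 6!·Γ(1) = 720·Γ(1)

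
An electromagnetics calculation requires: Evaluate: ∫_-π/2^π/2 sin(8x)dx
Antiderivative: -cos(8x)/8
Evaluate at bounds: [-cos(8·π/2)/8] - [-cos(8·-π/2)/8]
= (-(1)+(1))/8 = 0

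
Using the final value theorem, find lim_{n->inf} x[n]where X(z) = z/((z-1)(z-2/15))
Final value theorem: lim x[n]=lim_{z->1} (z-1) * X(z)
(z-1) * X(z)=z/(z-2/15)
As z->1: 1/(1 - 2/15)=1/(13/15)=15/13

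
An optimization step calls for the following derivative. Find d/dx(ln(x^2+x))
Chain rule: d/dx[ln(u)] = u'/u where u = x^2 + x
u' = 2x + 1

Answer: (2x + 1)/(x^2 + x)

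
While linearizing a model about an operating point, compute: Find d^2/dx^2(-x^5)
Apply power rule 2 times:
d^1: -5x^4
d^2: -20x^3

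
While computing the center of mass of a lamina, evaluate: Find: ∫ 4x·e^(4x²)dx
Let u = 4x², du = 8x dx
∫ (1/2)e^u du = e^u/2+C

Answer: e^(4x²)/2+C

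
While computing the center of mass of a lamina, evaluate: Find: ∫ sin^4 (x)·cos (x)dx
Let u=sin(x), du=cos(x) dx
∫ u^4 du=u^5/5 + C

Answer: sin^5(x)/5 + C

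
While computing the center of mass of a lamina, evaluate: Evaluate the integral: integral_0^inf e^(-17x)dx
integral_0^inf e^(-17x) dx=[-1/17 * e^(-17x)]_0^inf
=0 - (-1/17)=1/17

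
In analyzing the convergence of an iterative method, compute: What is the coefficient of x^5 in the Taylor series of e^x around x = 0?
Taylor series of e^x=Σ x^n/n!
Coefficient of x^5=1/5!=1/120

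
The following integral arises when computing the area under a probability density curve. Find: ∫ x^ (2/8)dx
Power rule: ∫ x^(1/4) dx=x^(5/4)/(5/4) + C

Answer: (4/5)·x^(5/4) + C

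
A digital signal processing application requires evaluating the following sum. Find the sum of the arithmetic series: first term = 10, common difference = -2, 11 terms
Last term: a_n = 10 + (11 - 1)·-2 = -10
Sum = n(a_1 + a_n)/2 = 11(10 + (-10))/2 = 0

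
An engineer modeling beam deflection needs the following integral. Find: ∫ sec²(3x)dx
Since d/dx[tan(3x)] = 3sec²(3x), integral = tan(3x)/3 + C

Answer: (1/3)tan(3x) + C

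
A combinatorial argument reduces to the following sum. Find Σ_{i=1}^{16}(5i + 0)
=5·Σ i+0·16=5·136+0=680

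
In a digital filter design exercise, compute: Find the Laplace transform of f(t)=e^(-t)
L{e^(at)}=1/(s-a)
L{e^(-t)}=1/(s+1)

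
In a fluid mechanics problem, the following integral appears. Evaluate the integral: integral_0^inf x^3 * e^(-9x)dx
This is a Gamma integral. Substitute u=9x (du=9 dx):
integral_0^inf x^3 * e^(-9x) dx=(1/9^4) integral_0^inf u^3 * e^(-u) du
=Gamma(4)/9^4=3!/9^4=6/6561

Answer: 2/2187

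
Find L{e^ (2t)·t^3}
First shifting: L{e^(at)f(t)}=F(s-a)
L{t^3}=6/s^4
Shift s → s-2: 6/(s-2)^4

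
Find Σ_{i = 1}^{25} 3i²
= 3·n(n+1)(2n+1)/6 = 3·25·26·51/6 = 16575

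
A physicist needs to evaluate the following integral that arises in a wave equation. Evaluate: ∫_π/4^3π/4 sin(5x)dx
Antiderivative: -cos(5x)/5
Evaluate at bounds: [-cos(5·3π/4)/5] - [-cos(5·π/4)/5]
= (-(√2/2)+(-√2/2))/5 = -√2/5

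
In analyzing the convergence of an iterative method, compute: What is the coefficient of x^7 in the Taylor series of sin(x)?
sin(x) = Σ (-1)^k x^(2k+1)/(2k+1)!
For x^7: (-1)^3/7! = -1/5040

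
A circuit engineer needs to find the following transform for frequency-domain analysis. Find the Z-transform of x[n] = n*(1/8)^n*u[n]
Using the property Z{n*a^n*u[n]} = az/(z-a)^2
With a = 1/8: X(z) = (1/8)z/(z - 1/8)^2, |z| > 1/8

Answer: (1/8)z/(z - 1/8)^2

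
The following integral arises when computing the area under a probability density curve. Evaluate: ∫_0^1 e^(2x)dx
Antiderivative: (1/2)e^(2x)
Evaluate: (1/2)(e^2 - 1)

Answer: (e^2 - 1)/2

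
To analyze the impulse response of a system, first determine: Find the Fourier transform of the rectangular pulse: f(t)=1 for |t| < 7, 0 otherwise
F(omega) = integral from -7 to 7 of e^(-j*omega*t) dt
= 2*sin(7*omega)/omega = 14*sinc(7*omega/pi)

Answer: 2*sin(7*omega)/omega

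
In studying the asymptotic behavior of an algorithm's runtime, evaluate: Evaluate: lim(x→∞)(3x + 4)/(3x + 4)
Divide numerator and denominator by x:
lim (3+4/x)/(3+4/x)=1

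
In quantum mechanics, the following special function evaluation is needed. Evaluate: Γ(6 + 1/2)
Γ(n+1/2)=(2n)!√π/(4^n·n!)
=479001600√π/(4096·720)=(10395/64)·√π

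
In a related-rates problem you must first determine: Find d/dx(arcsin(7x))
d/dx[arcsin(u)]=u'/√(1-u²), u=7x, u'=7

Answer: 7/√(1-49x²)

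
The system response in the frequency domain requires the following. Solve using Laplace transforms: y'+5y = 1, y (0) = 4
Take L of both sides: sY(s)-4+5Y(s)=1/s
Y(s)(s+5)=1/s+4
Y(s)=1/(s(s+5))+4/(s+5)
Partial fractions: 1/(s(s+5))=(1/5)/s - (1/5)/(s+5)
So Y(s)=(1/5)/s+(19/5)/(s+5)
Inverse transform (L^(-1){1/s}=1, L^(-1){1/(s+5)}=e^(-5t)):

Answer: y(t)=1/5+(19/5)·e^(-5t)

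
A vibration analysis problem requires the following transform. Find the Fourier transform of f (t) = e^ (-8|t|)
Using the standard pair: F{e^(-a|t|)}=2a/(a^2 + omega^2)
With a=8: F(omega)=16/(64 + omega^2)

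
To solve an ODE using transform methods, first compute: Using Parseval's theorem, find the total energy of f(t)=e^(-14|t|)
Parseval's theorem: E = integral |f(t)|^2 dt = (1/2pi) integral |F(omega)|^2 domega
E = integral_{-inf}^{inf} e^(-28|t|) dt = 2*integral_0^inf e^(-28t) dt = 2/(2*14) = 1/14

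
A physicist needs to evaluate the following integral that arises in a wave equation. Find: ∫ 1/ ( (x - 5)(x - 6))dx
Partial fractions: 1/((x-5)(x-6)) = A/(x-5) + B/(x-6)
A = -1, B = 1
∫ [-1· 1/(x-5) + 1· 1/(x-6)] dx
= (1)[ln|x-6| - ln|x-5|] + C

Answer: ln|(x-6)/(x-5)| + C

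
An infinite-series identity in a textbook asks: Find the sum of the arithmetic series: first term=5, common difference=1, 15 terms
Last term: a_n = 5 + (15 - 1)·1 = 19
Sum = n(a_1 + a_n)/2 = 15(5 + 19)/2 = 180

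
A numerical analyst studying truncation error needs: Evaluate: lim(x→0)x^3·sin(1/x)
Squeeze theorem: -|x^3| ≤ x^3·sin(1/x) ≤ |x^3|
Since x^3 → 0 as x → 0, by squeeze theorem the limit is 0

Answer: 0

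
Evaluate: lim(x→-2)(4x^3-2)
Polynomial is continuous, so substitute x = -2:
4·(-2)^3 - 2 = -34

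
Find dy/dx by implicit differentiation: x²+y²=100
Differentiate both sides: 2x+2y·(dy/dx) = 0
Solve: dy/dx = -2x/(2y) = -x/y

Answer: dy/dx = -x/y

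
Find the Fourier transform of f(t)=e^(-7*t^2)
The Fourier transform of a Gaussian e^(-a * t^2) is sqrt(pi/a) * e^(-omega^2/(4a)).
With a=7: F(omega)=sqrt(pi/7) * e^(-omega^2/28)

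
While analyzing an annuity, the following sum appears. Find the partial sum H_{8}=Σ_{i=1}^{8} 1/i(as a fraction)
H_8 = 1+1/2+1/3+...+1/8
= 761/280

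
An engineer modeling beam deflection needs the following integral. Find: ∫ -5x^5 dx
Using power rule: ∫ -5x^5 dx = -5/6 x^6+C = (-5/6)x^6+C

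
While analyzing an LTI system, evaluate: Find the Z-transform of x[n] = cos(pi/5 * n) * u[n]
Z{cos(w0*n)*u[n]}=z(z - cos(w0))/(z^2 - 2z*cos(w0) + 1)
With w0=pi/5: X(z)=z(z - cos(pi/5))/(z^2 - 2z*cos(pi/5) + 1)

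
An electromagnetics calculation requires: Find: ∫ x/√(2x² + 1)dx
Let u = 2x² + 1, du = 4x dx
∫ (1/4)·u^(-1/2) du = √u/2 + C

Answer: √(2x² + 1)/2 + C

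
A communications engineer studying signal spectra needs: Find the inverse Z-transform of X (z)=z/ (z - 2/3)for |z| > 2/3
Standard pair: z/(z-a) <-> a^n*u[n] for causal signals
With a=2/3: x[n]=(2/3)^n*u[n]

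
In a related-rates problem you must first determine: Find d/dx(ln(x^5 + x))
Chain rule: d/dx[ln(u)] = u'/u where u = x^5+x
u' = 5x^4+1

Answer: (5x^4+1)/(x^5+x)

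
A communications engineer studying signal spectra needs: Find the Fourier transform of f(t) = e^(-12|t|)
Using the standard pair: F{e^(-a|t|)}=2a/(a^2+omega^2)
With a=12: F(omega)=24/(144+omega^2)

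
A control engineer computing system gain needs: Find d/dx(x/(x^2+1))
Quotient rule: (f/g)'=(f'g - fg')/g²
f=x, f'=1
g=x^2 + 1, g'=2x

Answer: (1·(x^2 + 1) - 2x^2)/(x^2 + 1)²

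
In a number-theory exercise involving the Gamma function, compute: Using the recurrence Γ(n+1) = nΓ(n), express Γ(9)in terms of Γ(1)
Γ(9)=8Γ(8)=8·7Γ(7)=...=8!·Γ(1)=40320·Γ(1)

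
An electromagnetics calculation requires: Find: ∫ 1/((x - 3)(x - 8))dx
Partial fractions: 1/((x-3)(x-8)) = A/(x-3)+B/(x-8)
A = -1/5, B = 1/5
∫ [-1/5· 1/(x-3)+1/5· 1/(x-8)] dx
= (1/5)[ln|x-8| - ln|x-3|]+C

Answer: (1/5)·ln|(x-8)/(x-3)|+C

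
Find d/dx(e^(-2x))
Chain rule: d/dx[e^u]=e^u · u' where u=-2x
u'=-2

Answer: -2·e^(-2x)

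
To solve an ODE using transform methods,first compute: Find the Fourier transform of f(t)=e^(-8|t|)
Using the standard pair: F{e^(-a|t|)} = 2a/(a^2+omega^2)
With a = 8: F(omega) = 16/(64+omega^2)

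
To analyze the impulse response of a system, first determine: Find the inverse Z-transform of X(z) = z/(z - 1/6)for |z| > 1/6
Standard pair: z/(z-a) <-> a^n*u[n] for causal signals
With a=1/6: x[n]=(1/6)^n*u[n]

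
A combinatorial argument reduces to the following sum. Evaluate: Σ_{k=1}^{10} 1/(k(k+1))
Partial fractions: 1/(k(k + 1)) = 1/k - 1/(k + 1)
Telescoping sum: 1(1 - 1/11) = 1·10/11

Answer: 10/11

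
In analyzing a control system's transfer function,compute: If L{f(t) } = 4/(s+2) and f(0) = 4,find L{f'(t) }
L{f'(t)}=s·F(s) - f(0)=4s/(s+2)-4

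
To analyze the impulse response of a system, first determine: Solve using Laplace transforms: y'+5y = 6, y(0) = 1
Take L of both sides: sY(s) - 1 + 5Y(s)=6/s
Y(s)(s + 5)=6/s + 1
Y(s)=6/(s(s + 5)) + 1/(s + 5)
Partial fractions: 6/(s(s + 5))=(6/5)/s - (6/5)/(s + 5)
So Y(s)=(6/5)/s - (1/5)/(s + 5)
Inverse transform (L^(-1){1/s}=1, L^(-1){1/(s + 5)}=e^(-5t)):

Answer: y(t)=6/5 - (1/5)·e^(-5t)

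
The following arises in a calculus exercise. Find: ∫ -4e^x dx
Since d/dx[e^x] = + e^x, we get -4e^x + C

Answer: -4e^x + C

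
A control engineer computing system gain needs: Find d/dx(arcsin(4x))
d/dx[arcsin(u)] = u'/√(1-u²), u = 4x, u' = 4

Answer: 4/√(1 - 16x²)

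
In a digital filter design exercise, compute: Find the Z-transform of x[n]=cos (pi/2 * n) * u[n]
Z{cos(w0 * n) * u[n]} = z(z - cos(w0))/(z^2 - 2z * cos(w0) + 1)
With w0 = pi/2: X(z) = z(z - cos(pi/2))/(z^2 - 2z * cos(pi/2) + 1)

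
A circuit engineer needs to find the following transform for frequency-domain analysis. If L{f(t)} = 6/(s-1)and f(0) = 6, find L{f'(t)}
L{f'(t)} = s·F(s) - f(0) = 6s/(s-1) - 6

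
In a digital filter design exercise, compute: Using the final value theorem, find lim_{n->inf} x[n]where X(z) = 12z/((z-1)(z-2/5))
Final value theorem: lim x[n]=lim_{z->1} (z-1)*X(z)
(z-1)*X(z)=12z/(z-2/5)
As z->1: 12/(1-2/5)=12/(3/5)=20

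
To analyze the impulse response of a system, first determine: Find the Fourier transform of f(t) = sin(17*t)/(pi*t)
sin(W*t)/(pi*t)=(W/pi)*sinc(W*t/pi) is the impulse response of the ideal low-pass filter with cutoff W (here W=17).
Its Fourier transform is a rectangular function:
F(omega)=1 for |omega| < 17, 0 otherwise

Answer: rect(omega/34) [i.e., 1 for |omega| < 17, 0 otherwise]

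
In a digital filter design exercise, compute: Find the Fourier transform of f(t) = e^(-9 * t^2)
The Fourier transform of a Gaussian e^(-a*t^2) is sqrt(pi/a)*e^(-omega^2/(4a)).
With a = 9: F(omega) = sqrt(pi)/3*e^(-omega^2/36)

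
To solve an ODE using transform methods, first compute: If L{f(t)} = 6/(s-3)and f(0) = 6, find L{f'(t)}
L{f'(t)}=s·F(s) - f(0)=6s/(s-3) - 6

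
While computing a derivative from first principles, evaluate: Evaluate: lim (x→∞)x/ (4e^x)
Apply L'Hôpital 1 times (∞/∞ each time):
Eventually get 1!/(4e^x) → 0

Answer: 0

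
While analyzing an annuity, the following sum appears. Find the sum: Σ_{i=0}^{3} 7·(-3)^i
Geometric series: S = a(1 - r^n)/(1 - r)
a = 7, r = -3, n = 4
S = 7(1 - 81)/4 = -140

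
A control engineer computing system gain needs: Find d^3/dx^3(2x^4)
Apply power rule 3 times:
d^1: 8x^3
d^2: 24x^2
d^3: 48x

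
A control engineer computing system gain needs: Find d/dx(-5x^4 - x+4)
Power rule: d/dx(ax^n) = n·a·x^(n-1)
Term by term: -20·x^3-1

Answer: -20x^3-1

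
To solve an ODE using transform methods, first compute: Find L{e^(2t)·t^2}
First shifting: L{e^(at)f(t)}=F(s-a)
L{t^2}=2/s^3
Shift s → s-2: 2/(s-2)^3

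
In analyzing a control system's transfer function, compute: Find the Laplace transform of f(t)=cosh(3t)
L{cosh(at)} = s/(s²-a²)
L{cosh(3t)} = s/(s²-9)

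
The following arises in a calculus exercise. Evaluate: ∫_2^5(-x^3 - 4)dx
Step 1: Find antiderivative F(x) = (-1/4)x^4 - 4x
Step 2: F(5) - F(2) = -705/4 - (-12) = -657/4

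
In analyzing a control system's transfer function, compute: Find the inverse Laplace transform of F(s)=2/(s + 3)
L^(-1){2/(s-a)} = c·e^(at)
Here a = -3, c = 2

Answer: 2e^(-3t)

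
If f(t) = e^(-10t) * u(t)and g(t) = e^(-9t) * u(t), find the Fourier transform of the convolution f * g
By the convolution theorem: F{f * g} = F(omega) * G(omega)
F(omega) = 1/(10+j * omega), G(omega) = 1/(9+j * omega)
F{f * g} = 1/((10+j * omega)(9+j * omega))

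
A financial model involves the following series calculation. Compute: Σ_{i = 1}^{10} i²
Using formula: Σ i^2=n(n+1)(2n+1)/6=10·11·21/6=385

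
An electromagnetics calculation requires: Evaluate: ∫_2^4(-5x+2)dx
Step 1: Find antiderivative F(x) = (-5/2)x^2 + 2x
Step 2: F(4) - F(2) = -32 - (-6) = -26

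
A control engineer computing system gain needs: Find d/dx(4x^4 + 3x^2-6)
Power rule: d/dx(ax^n)=n·a·x^(n-1)
Term by term: 16·x^3 + 6·x

Answer: 16x^3 + 6x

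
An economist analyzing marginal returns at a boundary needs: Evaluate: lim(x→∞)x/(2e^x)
Apply L'Hôpital 1 times (∞/∞ each time):
Eventually get 1!/(2e^x) → 0

Answer: 0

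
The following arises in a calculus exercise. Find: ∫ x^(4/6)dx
Power rule: ∫ x^(2/3) dx = x^(5/3)/(5/3)+C

Answer: (3/5)·x^(5/3)+C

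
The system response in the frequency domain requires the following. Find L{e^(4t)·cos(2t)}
First shifting: L{e^(at)f(t)}=F(s-a)
L{cos(2t)}=s/(s²+4)
Shift: (s-4)/((s-4)²+4)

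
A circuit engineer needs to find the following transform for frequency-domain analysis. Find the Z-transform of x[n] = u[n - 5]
Using the time-shift property: Z{u[n-5]}=z^(-5) * z/(z-1)
=z^(-4)/(z-1)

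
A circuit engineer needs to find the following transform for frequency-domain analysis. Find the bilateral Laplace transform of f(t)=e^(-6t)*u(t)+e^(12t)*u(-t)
For e^(-6t)*u(t): L=1/(s+6), Re(s) > -6
For e^(12t)*u(-t): L=-1/(s-12), Re(s) < 12
Combined: F(s)=1/(s+6)-1/(s-12), -6 < Re(s) < 12

Answer: 1/(s+6)-1/(s-12), ROC: -6 < Re(s) < 12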